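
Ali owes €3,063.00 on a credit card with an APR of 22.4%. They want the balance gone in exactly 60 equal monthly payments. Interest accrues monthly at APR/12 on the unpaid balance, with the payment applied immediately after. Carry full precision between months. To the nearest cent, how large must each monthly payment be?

Monthly rate r = 22.4%/12 = 1.86667% = 0.0186667.
Level-payment amortization: P = B₀·r / (1 − (1+r)^(−n)) = 3063.00·0.0186667 / (1 − 1.01867^(−60)).
Denominator 1 − (1+r)^(−60) = 0.670333901.
P = 57.176 / 0.670333901 ≈ 85.29.

€85.29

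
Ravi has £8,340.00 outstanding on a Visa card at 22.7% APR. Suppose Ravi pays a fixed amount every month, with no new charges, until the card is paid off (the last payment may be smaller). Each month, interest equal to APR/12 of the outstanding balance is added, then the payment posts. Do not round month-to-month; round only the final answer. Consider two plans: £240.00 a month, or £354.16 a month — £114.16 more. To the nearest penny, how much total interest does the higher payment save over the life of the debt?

£2,573.31

Monthly rate r = 22.7%/12 = 1.89167% = 0.0189167.
At £240.00/mo: n = ⌈−ln(1 − rB₀/P)/ln(1+r)⌉ = 58 payments (last £37.17); total interest = total paid − £8,340.00 = £5,377.17.
At £354.16/mo: 32 payments (last £164.90); total interest £2,803.86.
Interest saved = £5,377.17 − £2,803.86 = £2,573.31.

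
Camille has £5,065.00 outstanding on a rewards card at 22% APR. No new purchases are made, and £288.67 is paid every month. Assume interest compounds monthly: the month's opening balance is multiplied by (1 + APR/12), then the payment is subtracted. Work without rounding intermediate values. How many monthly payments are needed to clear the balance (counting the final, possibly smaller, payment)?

Monthly rate r = 22%/12 = 1.83333% = 0.0183333.
Recurrence: B ← B·(1+r) − £288.67.
Month 1: interest £92.86; balance after payment £4,869.19.
Month 2: interest £89.27; balance after payment £4,669.79.
Closed form: n = −ln(1 − rB₀/P)/ln(1+r) = −ln(0.67832)/ln(1.01833) ≈ 21.364, so the balance reaches zero during payment 22.

22 payments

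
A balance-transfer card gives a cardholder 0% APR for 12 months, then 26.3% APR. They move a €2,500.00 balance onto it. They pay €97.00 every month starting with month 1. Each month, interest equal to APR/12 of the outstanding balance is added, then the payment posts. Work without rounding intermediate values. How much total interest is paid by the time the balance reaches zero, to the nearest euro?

Promo months 1–12 at r₀ = 0%/12 = 0; months 13+ at r₁ = 26.3%/12 = 0.0219167.
After month 12 (no interest yet): B = €2,500.00 − 12·€97.00 = €1,336.00.
Then at r₁ with €97.00/mo: n₂ = −ln(1 − r₁·B/P)/ln(1+r₁) ≈ 16.57 → 17 more payments.
Total paid = 28·€97.00 + €56.01 = €2,772.01; interest = €2,772.01 − €2,500.00 = €272.01.

€272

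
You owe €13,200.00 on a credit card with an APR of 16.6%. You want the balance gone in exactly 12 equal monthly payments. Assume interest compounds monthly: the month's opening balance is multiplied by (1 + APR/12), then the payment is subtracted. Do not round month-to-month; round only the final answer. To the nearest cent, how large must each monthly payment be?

€1,201.40

Monthly rate r = 16.6%/12 = 1.38333% = 0.0138333.
Level-payment amortization: P = B₀·r / (1 − (1+r)^(−n)) = 13200.00·0.0138333 / (1 − 1.01383^(−12)).
Denominator 1 − (1+r)^(−12) = 0.151989544.
P = 182.6 / 0.151989544 ≈ 1201.40.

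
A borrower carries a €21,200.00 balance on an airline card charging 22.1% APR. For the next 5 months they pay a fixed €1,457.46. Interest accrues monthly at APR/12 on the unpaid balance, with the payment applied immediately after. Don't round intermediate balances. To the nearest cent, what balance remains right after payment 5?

€15,664.70

Monthly rate r = 22.1%/12 = 1.84167% = 0.0184167.
Each month: B ← B·(1+r) − €1,457.46.
Month 1: interest €390.43; balance after payment €20,132.97.
Month 2: interest €370.78; balance after payment €19,046.30.
Month 3: interest €350.77; balance after payment €17,939.60.
Month 4: interest €330.39; balance after payment €16,812.53.
Month 5: interest €309.63; balance after payment €15,664.70.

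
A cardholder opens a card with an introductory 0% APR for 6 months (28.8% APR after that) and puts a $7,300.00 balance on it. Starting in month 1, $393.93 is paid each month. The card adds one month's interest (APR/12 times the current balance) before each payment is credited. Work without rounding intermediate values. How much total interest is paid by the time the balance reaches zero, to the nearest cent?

Promo months 1–6 at r₀ = 0%/12 = 0; months 7+ at r₁ = 28.8%/12 = 0.024.
After month 6 (no interest yet): B = $7,300.00 − 6·$393.93 = $4,936.42.
Then at r₁ with $393.93/mo: n₂ = −ln(1 − r₁·B/P)/ln(1+r₁) ≈ 15.08 → 16 more payments.
Total paid = 21·$393.93 + $33.54 = $8,306.07; interest = $8,306.07 − $7,300.00 = $1,006.07.

$1,006.07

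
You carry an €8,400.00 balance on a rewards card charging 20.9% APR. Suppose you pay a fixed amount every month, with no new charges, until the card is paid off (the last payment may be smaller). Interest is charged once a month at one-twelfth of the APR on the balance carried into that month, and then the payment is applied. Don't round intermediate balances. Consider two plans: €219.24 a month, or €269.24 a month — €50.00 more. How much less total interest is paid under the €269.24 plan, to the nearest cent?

€1,750.06

Monthly rate r = 20.9%/12 = 1.74167% = 0.0174167.
At €219.24/mo: n = ⌈−ln(1 − rB₀/P)/ln(1+r)⌉ = 64 payments (last €161.95); total interest = total paid − €8,400.00 = €5,574.07.
At €269.24/mo: 46 payments (last €108.21); total interest €3,824.01.
Interest saved = €5,574.07 − €3,824.01 = €1,750.06.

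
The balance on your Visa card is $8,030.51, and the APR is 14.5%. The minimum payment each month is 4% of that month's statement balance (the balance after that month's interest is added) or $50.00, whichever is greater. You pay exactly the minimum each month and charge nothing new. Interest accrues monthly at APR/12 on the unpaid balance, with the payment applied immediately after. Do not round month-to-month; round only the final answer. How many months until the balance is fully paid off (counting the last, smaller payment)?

Monthly rate r = 14.5%/12 = 1.20833% = 0.0120833.
While 4% of the post-interest balance exceeds $50.00, each month B ← (B·(1+r))·(1 − 0.04), i.e. B shrinks by the factor (1+r)·0.96 = 0.9716.
This holds for months 1–65. Entering month 66 the balance is $1,234.33; 4% of the post-interest balance is now below $50.00, so the flat $50.00 minimum applies from here.
From month 66 a fixed $50.00 at rate r clears $1,234.33 in 30 more payments. Total: 65 + 30 = 95 months.

95 months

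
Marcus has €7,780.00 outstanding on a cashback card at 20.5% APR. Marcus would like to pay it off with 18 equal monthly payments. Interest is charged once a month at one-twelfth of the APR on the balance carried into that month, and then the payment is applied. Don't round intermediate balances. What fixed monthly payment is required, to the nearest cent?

Monthly rate r = 20.5%/12 = 1.70833% = 0.0170833.
Level-payment amortization: P = B₀·r / (1 − (1+r)^(−n)) = 7780.00·0.0170833 / (1 − 1.01708^(−18)).
Denominator 1 − (1+r)^(−18) = 0.262805101.
P = 132.908 / 0.262805101 ≈ 505.73.

€505.73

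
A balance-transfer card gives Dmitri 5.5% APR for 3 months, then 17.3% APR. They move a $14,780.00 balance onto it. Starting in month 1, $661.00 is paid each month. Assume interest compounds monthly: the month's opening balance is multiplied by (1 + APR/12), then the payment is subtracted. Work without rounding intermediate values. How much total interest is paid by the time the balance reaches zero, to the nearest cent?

Promo months 1–3 at r₀ = 5.5%/12 = 0.00458333; months 4+ at r₁ = 17.3%/12 = 0.0144167.
After month 3: iterate B ← B·(1+r₀) − $661.00 for 3 months → $12,992.06.
Then at r₁ with $661.00/mo: n₂ = −ln(1 − r₁·B/P)/ln(1+r₁) ≈ 23.28 → 24 more payments.
Total paid = 26·$661.00 + $184.20 = $17,370.20; interest = $17,370.20 − $14,780.00 = $2,590.20.

$2,590.20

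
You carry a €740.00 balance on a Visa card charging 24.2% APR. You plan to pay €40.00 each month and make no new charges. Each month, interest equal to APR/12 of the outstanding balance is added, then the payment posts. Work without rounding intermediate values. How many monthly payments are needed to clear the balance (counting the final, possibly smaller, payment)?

24 payments

Monthly rate r = 24.2%/12 = 2.01667% = 0.0201667.
Recurrence: B ← B·(1+r) − €40.00.
Month 1: interest €14.92; balance after payment €714.92.
Month 2: interest €14.42; balance after payment €689.34.
Closed form: n = −ln(1 − rB₀/P)/ln(1+r) = −ln(0.62692)/ln(1.02017) ≈ 23.387, so the balance reaches zero during payment 24.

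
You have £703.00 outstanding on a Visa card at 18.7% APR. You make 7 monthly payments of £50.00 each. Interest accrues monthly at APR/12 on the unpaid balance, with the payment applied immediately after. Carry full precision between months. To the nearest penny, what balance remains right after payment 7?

£416.57

Monthly rate r = 18.7%/12 = 1.55833% = 0.0155833.
Each month: B ← B·(1+r) − £50.00.
Month 1: interest £10.96; balance after payment £663.96.
Month 2: interest £10.35; balance after payment £624.30.
Month 3: interest £9.73; balance after payment £584.03.
Month 4: interest £9.10; balance after payment £543.13.
Month 5: interest £8.46; balance after payment £501.60.
Month 6: interest £7.82; balance after payment £459.41.
Month 7: interest £7.16; balance after payment £416.57.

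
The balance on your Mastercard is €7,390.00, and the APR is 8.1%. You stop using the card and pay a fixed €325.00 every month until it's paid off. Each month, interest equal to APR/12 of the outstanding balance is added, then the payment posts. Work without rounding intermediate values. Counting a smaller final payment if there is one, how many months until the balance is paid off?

25 months

Monthly rate r = 8.1%/12 = 0.675% = 0.00675.
Recurrence: B ← B·(1+r) − €325.00.
Month 1: interest €49.88; balance after payment €7,114.88.
Month 2: interest €48.03; balance after payment €6,837.91.
Closed form: n = −ln(1 − rB₀/P)/ln(1+r) = −ln(0.84652)/ln(1.00675) ≈ 24.769, so the balance reaches zero during payment 25.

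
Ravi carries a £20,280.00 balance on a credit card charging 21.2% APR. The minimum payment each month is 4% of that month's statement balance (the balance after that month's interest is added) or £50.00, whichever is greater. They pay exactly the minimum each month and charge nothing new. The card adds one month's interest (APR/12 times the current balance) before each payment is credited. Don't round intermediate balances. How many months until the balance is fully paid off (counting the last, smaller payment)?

153 months

Monthly rate r = 21.2%/12 = 1.76667% = 0.0176667.
While 4% of the post-interest balance exceeds £50.00, each month B ← (B·(1+r))·(1 − 0.04), i.e. B shrinks by the factor (1+r)·0.96 = 0.97696.
This holds for months 1–121. Entering month 122 the balance is £1,208.26; 4% of the post-interest balance is now below £50.00, so the flat £50.00 minimum applies from here.
From month 122 a fixed £50.00 at rate r clears £1,208.26 in 32 more payments. Total: 121 + 32 = 153 months.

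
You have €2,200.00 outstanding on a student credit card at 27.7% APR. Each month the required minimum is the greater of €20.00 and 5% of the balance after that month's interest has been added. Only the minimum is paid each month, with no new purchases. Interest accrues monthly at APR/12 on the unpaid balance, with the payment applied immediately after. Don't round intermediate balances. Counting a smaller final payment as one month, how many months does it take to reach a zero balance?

Monthly rate r = 27.7%/12 = 2.30833% = 0.0230833.
While 5% of the post-interest balance exceeds €20.00, each month B ← (B·(1+r))·(1 − 0.05), i.e. B shrinks by the factor (1+r)·0.95 = 0.97193.
This holds for months 1–61. Entering month 62 the balance is €387.38; 5% of the post-interest balance is now below €20.00, so the flat €20.00 minimum applies from here.
From month 62 a fixed €20.00 at rate r clears €387.38 in 26 more payments. Total: 61 + 26 = 87 months.

87 months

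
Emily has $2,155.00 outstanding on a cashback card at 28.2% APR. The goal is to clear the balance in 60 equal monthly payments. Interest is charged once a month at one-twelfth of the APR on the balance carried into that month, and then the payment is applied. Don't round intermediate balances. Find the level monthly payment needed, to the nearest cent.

Monthly rate r = 28.2%/12 = 2.35% = 0.0235.
Level-payment amortization: P = B₀·r / (1 − (1+r)^(−n)) = 2155.00·0.0235 / (1 − 1.0235^(−60)).
Denominator 1 − (1+r)^(−60) = 0.751841486.
P = 50.6425 / 0.751841486 ≈ 67.36.

$67.36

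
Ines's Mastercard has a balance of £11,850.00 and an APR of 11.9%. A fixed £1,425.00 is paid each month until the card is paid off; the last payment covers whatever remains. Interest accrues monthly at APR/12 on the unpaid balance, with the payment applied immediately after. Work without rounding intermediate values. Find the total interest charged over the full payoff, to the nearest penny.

Monthly rate r = 11.9%/12 = 0.991667% = 0.00991667.
Payoff takes n = ⌈−ln(1 − rB₀/P)/ln(1+r)⌉ = ⌈8.722⌉ = 9 payments; the last is £1,029.88.
Total paid = 8·£1,425.00 + £1,029.88 = £12,429.88.
Total interest = total paid − principal = £12,429.88 − £11,850.00 = £579.88.

£579.88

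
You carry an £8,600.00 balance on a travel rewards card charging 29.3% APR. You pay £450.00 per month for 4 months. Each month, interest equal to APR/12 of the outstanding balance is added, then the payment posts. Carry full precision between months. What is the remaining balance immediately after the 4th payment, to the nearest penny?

Monthly rate r = 29.3%/12 = 2.44167% = 0.0244167.
Each month: B ← B·(1+r) − £450.00.
Month 1: interest £209.98; balance after payment £8,359.98.
Month 2: interest £204.12; balance after payment £8,114.11.
Month 3: interest £198.12; balance after payment £7,862.23.
Month 4: interest £191.97; balance after payment £7,604.20.

£7,604.20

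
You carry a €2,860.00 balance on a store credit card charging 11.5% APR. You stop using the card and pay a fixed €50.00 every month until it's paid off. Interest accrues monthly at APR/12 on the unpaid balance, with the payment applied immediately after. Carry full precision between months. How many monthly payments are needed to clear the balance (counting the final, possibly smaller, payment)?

84 payments

Monthly rate r = 11.5%/12 = 0.958333% = 0.00958333.
Recurrence: B ← B·(1+r) − €50.00.
Month 1: interest €27.41; balance after payment €2,837.41.
Month 2: interest €27.19; balance after payment €2,814.60.
Closed form: n = −ln(1 − rB₀/P)/ln(1+r) = −ln(0.45183)/ln(1.00958) ≈ 83.295, so the balance reaches zero during payment 84.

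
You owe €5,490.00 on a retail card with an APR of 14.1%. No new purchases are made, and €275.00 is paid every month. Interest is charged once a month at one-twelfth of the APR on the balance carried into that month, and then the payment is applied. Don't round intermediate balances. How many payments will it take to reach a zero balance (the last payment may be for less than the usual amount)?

23 months

Monthly rate r = 14.1%/12 = 1.175% = 0.01175.
Recurrence: B ← B·(1+r) − €275.00.
Month 1: interest €64.51; balance after payment €5,279.51.
Month 2: interest €62.03; balance after payment €5,066.54.
Closed form: n = −ln(1 − rB₀/P)/ln(1+r) = −ln(0.76543)/ln(1.01175) ≈ 22.884, so the balance reaches zero during payment 23.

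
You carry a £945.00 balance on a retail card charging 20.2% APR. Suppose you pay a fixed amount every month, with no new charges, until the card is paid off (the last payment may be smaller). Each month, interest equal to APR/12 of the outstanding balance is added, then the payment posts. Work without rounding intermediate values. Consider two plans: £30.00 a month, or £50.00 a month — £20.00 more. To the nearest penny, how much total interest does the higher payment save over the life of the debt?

Monthly rate r = 20.2%/12 = 1.68333% = 0.0168333.
At £30.00/mo: n = ⌈−ln(1 − rB₀/P)/ln(1+r)⌉ = 46 payments (last £7.88); total interest = total paid − £945.00 = £412.88.
At £50.00/mo: 23 payments (last £47.03); total interest £202.03.
Interest saved = £412.88 − £202.03 = £210.85.

£210.85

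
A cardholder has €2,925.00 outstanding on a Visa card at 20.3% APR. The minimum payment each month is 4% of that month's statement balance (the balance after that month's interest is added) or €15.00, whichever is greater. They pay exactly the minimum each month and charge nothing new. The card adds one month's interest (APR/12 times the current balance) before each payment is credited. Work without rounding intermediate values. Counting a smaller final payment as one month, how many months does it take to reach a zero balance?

119 months

Monthly rate r = 20.3%/12 = 1.69167% = 0.0169167.
While 4% of the post-interest balance exceeds €15.00, each month B ← (B·(1+r))·(1 − 0.04), i.e. B shrinks by the factor (1+r)·0.96 = 0.97624.
This holds for months 1–87. Entering month 88 the balance is €361.04; 4% of the post-interest balance is now below €15.00, so the flat €15.00 minimum applies from here.
From month 88 a fixed €15.00 at rate r clears €361.04 in 32 more payments. Total: 87 + 32 = 119 months.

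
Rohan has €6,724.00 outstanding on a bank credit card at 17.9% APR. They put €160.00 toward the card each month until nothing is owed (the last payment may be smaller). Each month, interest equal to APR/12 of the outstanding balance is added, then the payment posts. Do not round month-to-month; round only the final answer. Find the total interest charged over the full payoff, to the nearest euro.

Monthly rate r = 17.9%/12 = 1.49167% = 0.0149167.
Payoff takes n = ⌈−ln(1 − rB₀/P)/ln(1+r)⌉ = ⌈66.581⌉ = 67 payments; the last is €93.29.
Total paid = 66·€160.00 + €93.29 = €10,653.29.
Total interest = total paid − principal = €10,653.29 − €6,724.00 = €3,929.29.

€3,929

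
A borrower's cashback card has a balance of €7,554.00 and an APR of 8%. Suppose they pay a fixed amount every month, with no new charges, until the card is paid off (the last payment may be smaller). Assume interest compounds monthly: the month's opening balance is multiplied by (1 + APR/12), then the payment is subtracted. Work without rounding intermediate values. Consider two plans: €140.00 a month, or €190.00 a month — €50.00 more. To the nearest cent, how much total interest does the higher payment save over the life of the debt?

Monthly rate r = 8%/12 = 0.666667% = 0.00666667.
At €140.00/mo: n = ⌈−ln(1 − rB₀/P)/ln(1+r)⌉ = 68 payments (last €13.87); total interest = total paid − €7,554.00 = €1,839.87.
At €190.00/mo: 47 payments (last €66.12); total interest €1,252.12.
Interest saved = €1,839.87 − €1,252.12 = €587.75.

€587.75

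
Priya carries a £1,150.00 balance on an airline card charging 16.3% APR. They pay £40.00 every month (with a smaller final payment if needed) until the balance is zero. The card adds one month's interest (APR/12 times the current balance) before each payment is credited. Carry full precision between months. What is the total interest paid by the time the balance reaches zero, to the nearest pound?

£318

Monthly rate r = 16.3%/12 = 1.35833% = 0.0135833.
Payoff takes n = ⌈−ln(1 − rB₀/P)/ln(1+r)⌉ = ⌈36.700⌉ = 37 payments; the last is £28.05.
Total paid = 36·£40.00 + £28.05 = £1,468.05.
Total interest = total paid − principal = £1,468.05 − £1,150.00 = £318.05.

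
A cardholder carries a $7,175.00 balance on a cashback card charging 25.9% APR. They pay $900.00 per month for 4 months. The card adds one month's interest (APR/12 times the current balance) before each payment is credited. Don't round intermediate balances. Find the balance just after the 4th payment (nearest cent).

$4,096.55

Monthly rate r = 25.9%/12 = 2.15833% = 0.0215833.
Each month: B ← B·(1+r) − $900.00.
Month 1: interest $154.86; balance after payment $6,429.86.
Month 2: interest $138.78; balance after payment $5,668.64.
Month 3: interest $122.35; balance after payment $4,890.99.
Month 4: interest $105.56; balance after payment $4,096.55.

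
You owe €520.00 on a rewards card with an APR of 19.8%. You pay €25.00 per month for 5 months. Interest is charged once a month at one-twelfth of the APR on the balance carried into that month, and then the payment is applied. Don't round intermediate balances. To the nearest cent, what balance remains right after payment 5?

Monthly rate r = 19.8%/12 = 1.65% = 0.0165.
Each month: B ← B·(1+r) − €25.00.
Month 1: interest €8.58; balance after payment €503.58.
Month 2: interest €8.31; balance after payment €486.89.
Month 3: interest €8.03; balance after payment €469.92.
Month 4: interest €7.75; balance after payment €452.68.
Month 5: interest €7.47; balance after payment €435.15.

€435.15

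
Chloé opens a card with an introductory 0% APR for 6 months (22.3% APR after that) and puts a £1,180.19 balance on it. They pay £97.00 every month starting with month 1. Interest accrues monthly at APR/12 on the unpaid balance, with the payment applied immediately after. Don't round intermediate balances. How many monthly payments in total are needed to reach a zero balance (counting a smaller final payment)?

Promo months 1–6 at r₀ = 0%/12 = 0; months 7+ at r₁ = 22.3%/12 = 0.0185833.
After month 6 (no interest yet): B = £1,180.19 − 6·£97.00 = £598.19.
Then at r₁ with £97.00/mo: n₂ = −ln(1 − r₁·B/P)/ln(1+r₁) ≈ 6.61 → 7 more payments.

13 payments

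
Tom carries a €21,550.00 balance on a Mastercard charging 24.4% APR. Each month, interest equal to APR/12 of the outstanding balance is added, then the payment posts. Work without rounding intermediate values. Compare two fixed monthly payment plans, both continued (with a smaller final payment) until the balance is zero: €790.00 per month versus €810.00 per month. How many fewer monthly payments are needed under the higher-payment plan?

Monthly rate r = 24.4%/12 = 2.03333% = 0.0203333.
At €790.00/mo: n = ⌈−ln(1 − rB₀/P)/ln(1+r)⌉ = 41 payments (last €148.30); total interest = total paid − €21,550.00 = €10,198.30.
At €810.00/mo: 39 payments (last €553.75); total interest €9,783.75.
Payments saved = 41 − 39 = 2.

2 fewer payments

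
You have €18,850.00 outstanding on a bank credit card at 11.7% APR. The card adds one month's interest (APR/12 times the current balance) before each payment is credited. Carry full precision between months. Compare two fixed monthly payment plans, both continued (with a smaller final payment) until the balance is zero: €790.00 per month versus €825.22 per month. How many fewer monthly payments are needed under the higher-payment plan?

2 fewer payments

Monthly rate r = 11.7%/12 = 0.975% = 0.00975.
At €790.00/mo: n = ⌈−ln(1 − rB₀/P)/ln(1+r)⌉ = 28 payments (last €231.00); total interest = total paid − €18,850.00 = €2,711.00.
At €825.22/mo: 26 payments (last €797.61); total interest €2,578.11.
Payments saved = 28 − 26 = 2.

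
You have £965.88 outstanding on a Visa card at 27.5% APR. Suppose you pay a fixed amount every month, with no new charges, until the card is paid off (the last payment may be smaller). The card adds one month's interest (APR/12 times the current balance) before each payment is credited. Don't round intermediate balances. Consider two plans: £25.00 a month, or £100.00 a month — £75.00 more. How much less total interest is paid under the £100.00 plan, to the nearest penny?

Monthly rate r = 27.5%/12 = 2.29167% = 0.0229167.
At £25.00/mo: n = ⌈−ln(1 − rB₀/P)/ln(1+r)⌉ = 96 payments (last £15.19); total interest = total paid − £965.88 = £1,424.31.
At £100.00/mo: 12 payments (last £4.25); total interest £138.37.
Interest saved = £1,424.31 − £138.37 = £1,285.94.

£1,285.94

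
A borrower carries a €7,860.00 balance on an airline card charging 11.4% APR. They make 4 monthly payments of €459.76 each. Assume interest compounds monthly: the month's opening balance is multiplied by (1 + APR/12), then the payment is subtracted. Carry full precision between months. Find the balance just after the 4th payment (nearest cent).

Monthly rate r = 11.4%/12 = 0.95% = 0.0095.
Each month: B ← B·(1+r) − €459.76.
Month 1: interest €74.67; balance after payment €7,474.91.
Month 2: interest €71.01; balance after payment €7,086.16.
Month 3: interest €67.32; balance after payment €6,693.72.
Month 4: interest €63.59; balance after payment €6,297.55.

€6,297.55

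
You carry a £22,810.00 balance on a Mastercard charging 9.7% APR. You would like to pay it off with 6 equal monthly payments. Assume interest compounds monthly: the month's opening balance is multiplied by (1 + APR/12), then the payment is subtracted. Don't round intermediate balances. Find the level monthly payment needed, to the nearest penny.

Monthly rate r = 9.7%/12 = 0.808333% = 0.00808333.
Level-payment amortization: P = B₀·r / (1 − (1+r)^(−n)) = 22810.00·0.00808333 / (1 − 1.00808^(−6)).
Denominator 1 − (1+r)^(−6) = 0.0471569022.
P = 184.381 / 0.0471569022 ≈ 3909.94.

£3,909.94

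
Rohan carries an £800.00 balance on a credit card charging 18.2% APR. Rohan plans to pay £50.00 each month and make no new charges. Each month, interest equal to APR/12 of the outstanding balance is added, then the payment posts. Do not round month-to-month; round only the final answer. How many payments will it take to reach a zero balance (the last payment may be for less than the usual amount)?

19 payments

Monthly rate r = 18.2%/12 = 1.51667% = 0.0151667.
Recurrence: B ← B·(1+r) − £50.00.
Month 1: interest £12.13; balance after payment £762.13.
Month 2: interest £11.56; balance after payment £723.69.
Closed form: n = −ln(1 − rB₀/P)/ln(1+r) = −ln(0.75733)/ln(1.01517) ≈ 18.465, so the balance reaches zero during payment 19.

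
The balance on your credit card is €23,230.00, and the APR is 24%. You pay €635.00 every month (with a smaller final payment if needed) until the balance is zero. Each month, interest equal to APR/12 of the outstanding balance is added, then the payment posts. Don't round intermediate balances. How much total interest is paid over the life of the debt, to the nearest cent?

€18,954.20

Monthly rate r = 24%/12 = 2% = 0.02.
Payoff takes n = ⌈−ln(1 − rB₀/P)/ln(1+r)⌉ = ⌈66.429⌉ = 67 payments; the last is €274.20.
Total paid = 66·€635.00 + €274.20 = €42,184.20.
Total interest = total paid − principal = €42,184.20 − €23,230.00 = €18,954.20.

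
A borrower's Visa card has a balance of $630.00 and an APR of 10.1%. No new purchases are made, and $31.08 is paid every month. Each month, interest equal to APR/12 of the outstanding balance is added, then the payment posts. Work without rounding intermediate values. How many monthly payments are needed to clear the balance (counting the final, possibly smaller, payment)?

23 payments

Monthly rate r = 10.1%/12 = 0.841667% = 0.00841667.
Recurrence: B ← B·(1+r) − $31.08.
Month 1: interest $5.30; balance after payment $604.22.
Month 2: interest $5.09; balance after payment $578.23.
Closed form: n = −ln(1 − rB₀/P)/ln(1+r) = −ln(0.82939)/ln(1.00842) ≈ 22.319, so the balance reaches zero during payment 23.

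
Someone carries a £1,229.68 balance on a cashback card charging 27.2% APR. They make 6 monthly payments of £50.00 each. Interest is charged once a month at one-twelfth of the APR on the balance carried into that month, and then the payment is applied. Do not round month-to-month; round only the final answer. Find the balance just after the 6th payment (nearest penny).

£1,089.16

Monthly rate r = 27.2%/12 = 2.26667% = 0.0226667.
Each month: B ← B·(1+r) − £50.00.
Month 1: interest £27.87; balance after payment £1,207.55.
Month 2: interest £27.37; balance after payment £1,184.92.
Month 3: interest £26.86; balance after payment £1,161.78.
Month 4: interest £26.33; balance after payment £1,138.12.
Month 5: interest £25.80; balance after payment £1,113.91.
Month 6: interest £25.25; balance after payment £1,089.16.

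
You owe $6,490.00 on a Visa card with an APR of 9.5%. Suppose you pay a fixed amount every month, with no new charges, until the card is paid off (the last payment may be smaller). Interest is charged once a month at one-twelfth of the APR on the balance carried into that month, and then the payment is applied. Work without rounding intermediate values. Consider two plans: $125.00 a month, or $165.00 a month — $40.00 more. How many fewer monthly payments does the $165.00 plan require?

Monthly rate r = 9.5%/12 = 0.791667% = 0.00791667.
At $125.00/mo: n = ⌈−ln(1 − rB₀/P)/ln(1+r)⌉ = 68 payments (last $16.82); total interest = total paid − $6,490.00 = $1,901.82.
At $165.00/mo: 48 payments (last $51.62); total interest $1,316.62.
Payments saved = 68 − 48 = 20.

20 fewer payments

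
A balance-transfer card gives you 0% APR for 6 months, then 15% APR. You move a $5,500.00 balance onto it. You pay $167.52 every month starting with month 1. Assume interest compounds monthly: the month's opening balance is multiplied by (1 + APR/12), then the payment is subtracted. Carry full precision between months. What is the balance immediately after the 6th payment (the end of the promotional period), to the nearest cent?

Promo months 1–6 at r₀ = 0%/12 = 0; months 7+ at r₁ = 15%/12 = 0.0125.
After month 6 (no interest yet): B = $5,500.00 − 6·$167.52 = $4,494.88.

$4,494.88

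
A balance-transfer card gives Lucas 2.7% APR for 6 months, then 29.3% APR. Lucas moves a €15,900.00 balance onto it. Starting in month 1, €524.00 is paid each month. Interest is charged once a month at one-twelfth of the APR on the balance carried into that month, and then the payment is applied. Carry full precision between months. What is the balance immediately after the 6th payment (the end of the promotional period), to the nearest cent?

Promo months 1–6 at r₀ = 2.7%/12 = 0.00225; months 7+ at r₁ = 29.3%/12 = 0.0244167.
After month 6: iterate B ← B·(1+r₀) − €524.00 for 6 months → €12,954.12.

€12,954.12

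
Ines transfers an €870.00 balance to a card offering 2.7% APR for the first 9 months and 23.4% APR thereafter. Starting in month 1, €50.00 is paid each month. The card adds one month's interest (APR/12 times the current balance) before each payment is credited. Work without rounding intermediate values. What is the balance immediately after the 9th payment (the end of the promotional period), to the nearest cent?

€433.71

Promo months 1–9 at r₀ = 2.7%/12 = 0.00225; months 10+ at r₁ = 23.4%/12 = 0.0195.
After month 9: iterate B ← B·(1+r₀) − €50.00 for 9 months → €433.71.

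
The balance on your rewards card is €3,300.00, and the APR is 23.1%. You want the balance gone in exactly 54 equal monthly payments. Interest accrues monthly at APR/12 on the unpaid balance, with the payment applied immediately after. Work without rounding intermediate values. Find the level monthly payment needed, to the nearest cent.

Monthly rate r = 23.1%/12 = 1.925% = 0.01925.
Level-payment amortization: P = B₀·r / (1 − (1+r)^(−n)) = 3300.00·0.01925 / (1 − 1.01925^(−54)).
Denominator 1 − (1+r)^(−54) = 0.642857846.
P = 63.525 / 0.642857846 ≈ 98.82.

€98.82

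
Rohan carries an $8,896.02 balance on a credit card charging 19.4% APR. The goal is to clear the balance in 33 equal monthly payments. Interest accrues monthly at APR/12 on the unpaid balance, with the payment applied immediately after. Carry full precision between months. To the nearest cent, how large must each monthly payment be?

$349.97

Monthly rate r = 19.4%/12 = 1.61667% = 0.0161667.
Level-payment amortization: P = B₀·r / (1 − (1+r)^(−n)) = 8896.02·0.0161667 / (1 − 1.01617^(−33)).
Denominator 1 − (1+r)^(−33) = 0.41094367.
P = 143.819 / 0.41094367 ≈ 349.97.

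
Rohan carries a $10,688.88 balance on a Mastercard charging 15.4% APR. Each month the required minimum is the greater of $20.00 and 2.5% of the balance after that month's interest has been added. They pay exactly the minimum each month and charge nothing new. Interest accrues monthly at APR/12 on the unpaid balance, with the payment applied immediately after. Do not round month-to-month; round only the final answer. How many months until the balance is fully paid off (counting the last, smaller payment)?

263 months

Monthly rate r = 15.4%/12 = 1.28333% = 0.0128333.
While 2.5% of the post-interest balance exceeds $20.00, each month B ← (B·(1+r))·(1 − 0.025), i.e. B shrinks by the factor (1+r)·0.975 = 0.98751.
This holds for months 1–208. Entering month 209 the balance is $783.06; 2.5% of the post-interest balance is now below $20.00, so the flat $20.00 minimum applies from here.
From month 209 a fixed $20.00 at rate r clears $783.06 in 55 more payments. Total: 208 + 55 = 263 months.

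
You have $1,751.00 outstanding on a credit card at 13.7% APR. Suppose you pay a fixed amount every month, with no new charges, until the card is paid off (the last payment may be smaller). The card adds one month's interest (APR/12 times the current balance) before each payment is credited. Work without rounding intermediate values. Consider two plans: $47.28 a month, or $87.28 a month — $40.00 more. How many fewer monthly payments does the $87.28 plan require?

Monthly rate r = 13.7%/12 = 1.14167% = 0.0114167.
At $47.28/mo: n = ⌈−ln(1 − rB₀/P)/ln(1+r)⌉ = 49 payments (last $19.61); total interest = total paid − $1,751.00 = $538.05.
At $87.28/mo: 23 payments (last $79.80); total interest $248.96.
Payments saved = 49 − 23 = 26.

26 fewer payments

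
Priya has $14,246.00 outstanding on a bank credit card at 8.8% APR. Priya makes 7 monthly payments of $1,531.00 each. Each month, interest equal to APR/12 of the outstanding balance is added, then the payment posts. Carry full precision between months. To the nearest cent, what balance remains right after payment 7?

Monthly rate r = 8.8%/12 = 0.733333% = 0.00733333.
Each month: B ← B·(1+r) − $1,531.00.
Month 1: interest $104.47; balance after payment $12,819.47.
Month 2: interest $94.01; balance after payment $11,382.48.
Month 3: interest $83.47; balance after payment $9,934.95.
Month 4: interest $72.86; balance after payment $8,476.81.
Month 5: interest $62.16; balance after payment $7,007.97.
Month 6: interest $51.39; balance after payment $5,528.36.
Month 7: interest $40.54; balance after payment $4,037.90.

$4,037.90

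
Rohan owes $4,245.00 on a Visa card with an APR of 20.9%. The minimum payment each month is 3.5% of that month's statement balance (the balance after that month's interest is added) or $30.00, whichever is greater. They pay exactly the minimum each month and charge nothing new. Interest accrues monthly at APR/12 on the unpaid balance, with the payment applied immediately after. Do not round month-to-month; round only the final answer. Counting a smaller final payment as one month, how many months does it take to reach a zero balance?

127 months

Monthly rate r = 20.9%/12 = 1.74167% = 0.0174167.
While 3.5% of the post-interest balance exceeds $30.00, each month B ← (B·(1+r))·(1 − 0.035), i.e. B shrinks by the factor (1+r)·0.965 = 0.98181.
This holds for months 1–89. Entering month 90 the balance is $828.34; 3.5% of the post-interest balance is now below $30.00, so the flat $30.00 minimum applies from here.
From month 90 a fixed $30.00 at rate r clears $828.34 in 38 more payments. Total: 89 + 38 = 127 months.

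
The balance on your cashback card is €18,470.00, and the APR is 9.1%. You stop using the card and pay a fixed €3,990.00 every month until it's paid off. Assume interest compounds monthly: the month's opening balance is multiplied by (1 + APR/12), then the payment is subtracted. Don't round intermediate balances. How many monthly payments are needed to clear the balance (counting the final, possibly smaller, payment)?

Monthly rate r = 9.1%/12 = 0.758333% = 0.00758333.
Recurrence: B ← B·(1+r) − €3,990.00.
Month 1: interest €140.06; balance after payment €14,620.06.
Month 2: interest €110.87; balance after payment €10,740.93.
Month 3: interest €81.45; balance after payment €6,832.39.
Month 4: interest €51.81; balance after payment €2,894.20.
Month 5: interest €21.95; balance after payment €0.00.

5 months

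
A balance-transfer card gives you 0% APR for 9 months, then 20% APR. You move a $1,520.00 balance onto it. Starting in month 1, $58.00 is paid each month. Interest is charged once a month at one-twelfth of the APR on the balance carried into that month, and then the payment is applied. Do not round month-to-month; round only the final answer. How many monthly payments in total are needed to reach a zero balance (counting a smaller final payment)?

30 months

Promo months 1–9 at r₀ = 0%/12 = 0; months 10+ at r₁ = 20%/12 = 0.0166667.
After month 9 (no interest yet): B = $1,520.00 − 9·$58.00 = $998.00.
Then at r₁ with $58.00/mo: n₂ = −ln(1 − r₁·B/P)/ln(1+r₁) ≈ 20.45 → 21 more payments.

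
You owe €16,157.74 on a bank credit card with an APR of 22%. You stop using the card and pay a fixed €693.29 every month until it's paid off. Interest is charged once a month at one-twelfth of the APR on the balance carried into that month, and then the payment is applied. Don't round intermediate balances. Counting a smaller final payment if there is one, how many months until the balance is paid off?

31 payments

Monthly rate r = 22%/12 = 1.83333% = 0.0183333.
Recurrence: B ← B·(1+r) − €693.29.
Month 1: interest €296.23; balance after payment €15,760.68.
Month 2: interest €288.95; balance after payment €15,356.33.
Closed form: n = −ln(1 − rB₀/P)/ln(1+r) = −ln(0.57273)/ln(1.01833) ≈ 30.679, so the balance reaches zero during payment 31.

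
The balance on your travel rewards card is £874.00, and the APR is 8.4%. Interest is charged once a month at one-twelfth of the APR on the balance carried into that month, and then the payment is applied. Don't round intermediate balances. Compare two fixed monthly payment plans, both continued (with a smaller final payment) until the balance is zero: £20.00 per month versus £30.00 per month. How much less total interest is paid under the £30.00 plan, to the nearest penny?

£66.03

Monthly rate r = 8.4%/12 = 0.7% = 0.007.
At £20.00/mo: n = ⌈−ln(1 − rB₀/P)/ln(1+r)⌉ = 53 payments (last £6.92); total interest = total paid − £874.00 = £172.92.
At £30.00/mo: 33 payments (last £20.89); total interest £106.89.
Interest saved = £172.92 − £106.89 = £66.03.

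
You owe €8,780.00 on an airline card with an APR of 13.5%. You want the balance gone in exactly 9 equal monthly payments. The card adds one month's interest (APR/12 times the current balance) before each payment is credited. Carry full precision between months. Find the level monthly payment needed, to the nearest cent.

€1,031.25

Monthly rate r = 13.5%/12 = 1.125% = 0.01125.
Level-payment amortization: P = B₀·r / (1 − (1+r)^(−n)) = 8780.00·0.01125 / (1 − 1.01125^(−9)).
Denominator 1 − (1+r)^(−9) = 0.0957819162.
P = 98.775 / 0.0957819162 ≈ 1031.25.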